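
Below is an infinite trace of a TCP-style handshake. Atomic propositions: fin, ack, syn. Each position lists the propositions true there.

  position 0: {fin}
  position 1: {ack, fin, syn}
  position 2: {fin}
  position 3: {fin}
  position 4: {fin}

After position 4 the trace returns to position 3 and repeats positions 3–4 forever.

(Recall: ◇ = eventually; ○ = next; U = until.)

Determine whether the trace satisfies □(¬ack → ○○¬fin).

No

¬ack → ○○¬fin must hold at every position from 0 onward. It fails at position 0, so □(¬ack → ○○¬fin) is false.
Positions where ¬ack holds: 0, 2, 3, 4.
Check ○○¬fin at each: 0→fails, 2→fails, 3→fails, 4→fails.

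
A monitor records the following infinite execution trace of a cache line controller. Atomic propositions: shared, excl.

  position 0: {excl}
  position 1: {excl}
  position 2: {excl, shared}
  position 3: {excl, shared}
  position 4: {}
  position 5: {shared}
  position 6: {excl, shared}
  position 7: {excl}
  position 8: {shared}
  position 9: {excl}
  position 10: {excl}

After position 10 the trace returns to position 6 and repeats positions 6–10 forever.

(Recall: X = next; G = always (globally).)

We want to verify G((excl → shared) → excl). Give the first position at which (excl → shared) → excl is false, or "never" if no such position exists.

4

Check (excl → shared) → excl at each position in order: 0 ✓, 1 ✓, 2 ✓, 3 ✓.
At position 4 the labels are {}, so (excl → shared) → excl is false there. This is the first violation.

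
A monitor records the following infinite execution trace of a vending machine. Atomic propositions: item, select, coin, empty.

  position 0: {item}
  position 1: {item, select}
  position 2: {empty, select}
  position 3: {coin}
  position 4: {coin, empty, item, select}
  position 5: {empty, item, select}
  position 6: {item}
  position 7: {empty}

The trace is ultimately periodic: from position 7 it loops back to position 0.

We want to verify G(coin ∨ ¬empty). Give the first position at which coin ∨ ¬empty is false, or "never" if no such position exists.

2

Check coin ∨ ¬empty at each position in order: 0 ✓, 1 ✓.
At position 2 the labels are {empty, select}, so coin ∨ ¬empty is false there. This is the first violation.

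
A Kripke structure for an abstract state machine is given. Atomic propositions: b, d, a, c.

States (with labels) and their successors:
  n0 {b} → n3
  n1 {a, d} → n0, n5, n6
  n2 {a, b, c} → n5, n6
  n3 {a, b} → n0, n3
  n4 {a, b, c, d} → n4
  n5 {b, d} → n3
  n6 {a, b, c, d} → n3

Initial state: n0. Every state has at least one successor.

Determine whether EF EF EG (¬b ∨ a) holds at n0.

States satisfying EF EG (¬b ∨ a): {n0, n1, n2, n3, n4, n5, n6}.
States satisfying EF EF EG (¬b ∨ a): {n0, n1, n2, n3, n4, n5, n6}.
Some path from n0 reaches a state where EF EG (¬b ∨ a) holds.
n0 ∈ Sat(EF EF EG (¬b ∨ a)).

Satisfied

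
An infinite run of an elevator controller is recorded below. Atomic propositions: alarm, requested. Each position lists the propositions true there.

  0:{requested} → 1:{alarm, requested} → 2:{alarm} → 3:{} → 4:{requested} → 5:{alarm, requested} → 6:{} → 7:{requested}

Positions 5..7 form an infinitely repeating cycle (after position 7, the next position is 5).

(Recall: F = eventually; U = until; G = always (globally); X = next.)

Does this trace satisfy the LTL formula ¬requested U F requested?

Walking from position 0: F requested first holds at position 0, and ¬requested holds at every earlier position along the way, so ¬requested U F requested holds.

Yes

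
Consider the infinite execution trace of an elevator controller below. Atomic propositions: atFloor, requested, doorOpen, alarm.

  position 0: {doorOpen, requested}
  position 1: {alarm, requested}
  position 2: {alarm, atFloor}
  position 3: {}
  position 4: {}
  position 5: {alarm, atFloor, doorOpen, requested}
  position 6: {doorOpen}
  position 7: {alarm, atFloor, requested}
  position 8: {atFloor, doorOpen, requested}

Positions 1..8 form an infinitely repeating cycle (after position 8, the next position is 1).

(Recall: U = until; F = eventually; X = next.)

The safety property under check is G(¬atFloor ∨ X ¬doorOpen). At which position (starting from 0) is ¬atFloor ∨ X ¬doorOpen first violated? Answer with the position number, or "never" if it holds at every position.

Check ¬atFloor ∨ X ¬doorOpen at each position in order: 0 ✓, 1 ✓, 2 ✓, 3 ✓, 4 ✓.
At position 5 the labels are {alarm, atFloor, doorOpen, requested} and the next position 6 has {doorOpen}, so ¬atFloor ∨ X ¬doorOpen is false there. This is the first violation.

5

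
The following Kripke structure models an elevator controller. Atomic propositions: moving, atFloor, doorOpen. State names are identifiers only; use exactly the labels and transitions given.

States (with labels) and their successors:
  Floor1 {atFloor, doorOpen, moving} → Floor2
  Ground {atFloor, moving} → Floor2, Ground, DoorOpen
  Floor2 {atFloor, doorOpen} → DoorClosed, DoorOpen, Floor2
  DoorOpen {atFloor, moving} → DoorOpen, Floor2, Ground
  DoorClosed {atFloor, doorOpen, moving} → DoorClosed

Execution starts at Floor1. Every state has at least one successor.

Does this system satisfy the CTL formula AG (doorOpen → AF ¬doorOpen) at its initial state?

States satisfying doorOpen → AF ¬doorOpen: {Ground, DoorOpen}.
States satisfying AG (doorOpen → AF ¬doorOpen): ∅.
DoorClosed is reachable from Floor1 and violates doorOpen → AF ¬doorOpen, so AG fails at Floor1.
Floor1 ∉ Sat(AG (doorOpen → AF ¬doorOpen)).

Does not hold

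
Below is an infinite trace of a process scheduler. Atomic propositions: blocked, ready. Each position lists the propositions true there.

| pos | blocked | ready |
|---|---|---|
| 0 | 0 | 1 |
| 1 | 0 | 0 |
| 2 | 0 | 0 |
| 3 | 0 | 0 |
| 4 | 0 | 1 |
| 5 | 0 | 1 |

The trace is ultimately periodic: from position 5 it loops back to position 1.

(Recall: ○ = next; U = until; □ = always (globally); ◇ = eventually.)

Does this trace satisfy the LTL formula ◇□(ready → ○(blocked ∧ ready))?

No

□(ready → ○(blocked ∧ ready)) is false at every position 0..5, so it never becomes true and ◇□(ready → ○(blocked ∧ ready)) fails.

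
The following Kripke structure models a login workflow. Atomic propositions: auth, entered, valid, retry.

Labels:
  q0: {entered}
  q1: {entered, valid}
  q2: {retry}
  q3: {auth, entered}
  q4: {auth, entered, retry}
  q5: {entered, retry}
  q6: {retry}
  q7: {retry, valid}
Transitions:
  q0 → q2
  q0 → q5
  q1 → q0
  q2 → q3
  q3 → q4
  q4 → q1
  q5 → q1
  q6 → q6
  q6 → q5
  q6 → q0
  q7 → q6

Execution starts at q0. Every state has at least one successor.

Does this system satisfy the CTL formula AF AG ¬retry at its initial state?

States satisfying AG ¬retry: ∅.
States satisfying AF AG ¬retry: ∅.
There is a path from q0 along which AG ¬retry never holds.
q0 ∉ Sat(AF AG ¬retry).

Does not hold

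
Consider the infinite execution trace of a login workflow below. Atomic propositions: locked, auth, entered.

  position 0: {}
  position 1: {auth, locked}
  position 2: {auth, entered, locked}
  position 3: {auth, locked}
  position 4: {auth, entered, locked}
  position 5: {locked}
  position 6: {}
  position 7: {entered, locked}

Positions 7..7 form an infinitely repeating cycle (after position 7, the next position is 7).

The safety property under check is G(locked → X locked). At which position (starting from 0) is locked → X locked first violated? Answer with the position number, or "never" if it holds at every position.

5

Check locked → X locked at each position in order: 0 ✓, 1 ✓, 2 ✓, 3 ✓, 4 ✓.
At position 5 the labels are {locked} and the next position 6 has {}, so locked → X locked is false there. This is the first violation.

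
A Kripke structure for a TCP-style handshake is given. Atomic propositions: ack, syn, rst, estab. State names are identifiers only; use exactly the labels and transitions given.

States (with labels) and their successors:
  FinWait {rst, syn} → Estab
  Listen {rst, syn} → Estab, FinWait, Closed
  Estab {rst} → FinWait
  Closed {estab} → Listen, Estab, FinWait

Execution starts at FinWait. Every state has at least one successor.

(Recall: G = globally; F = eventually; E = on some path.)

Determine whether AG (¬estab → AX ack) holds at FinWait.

States satisfying ¬estab → AX ack: {Closed}.
States satisfying AG (¬estab → AX ack): ∅.
Estab is reachable from FinWait and violates ¬estab → AX ack, so AG fails at FinWait.
FinWait ∉ Sat(AG (¬estab → AX ack)).

No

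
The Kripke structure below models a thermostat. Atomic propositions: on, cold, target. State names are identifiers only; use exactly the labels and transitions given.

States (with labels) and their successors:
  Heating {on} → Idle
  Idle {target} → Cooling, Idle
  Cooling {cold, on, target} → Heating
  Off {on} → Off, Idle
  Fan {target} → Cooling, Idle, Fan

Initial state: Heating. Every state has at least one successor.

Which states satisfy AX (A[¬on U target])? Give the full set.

States satisfying A[¬on U target]: {Idle, Cooling, Fan}.
States satisfying AX (A[¬on U target]): {Heating, Idle, Fan}.

{Heating, Idle, Fan}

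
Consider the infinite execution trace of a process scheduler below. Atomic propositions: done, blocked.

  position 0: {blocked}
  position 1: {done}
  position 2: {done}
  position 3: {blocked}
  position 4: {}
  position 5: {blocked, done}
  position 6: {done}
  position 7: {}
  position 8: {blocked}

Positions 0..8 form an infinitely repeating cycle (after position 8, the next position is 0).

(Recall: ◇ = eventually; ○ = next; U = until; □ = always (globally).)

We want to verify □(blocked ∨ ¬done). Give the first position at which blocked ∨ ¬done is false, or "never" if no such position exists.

Check blocked ∨ ¬done at each position in order: 0 ✓.
At position 1 the labels are {done}, so blocked ∨ ¬done is false there. This is the first violation.

1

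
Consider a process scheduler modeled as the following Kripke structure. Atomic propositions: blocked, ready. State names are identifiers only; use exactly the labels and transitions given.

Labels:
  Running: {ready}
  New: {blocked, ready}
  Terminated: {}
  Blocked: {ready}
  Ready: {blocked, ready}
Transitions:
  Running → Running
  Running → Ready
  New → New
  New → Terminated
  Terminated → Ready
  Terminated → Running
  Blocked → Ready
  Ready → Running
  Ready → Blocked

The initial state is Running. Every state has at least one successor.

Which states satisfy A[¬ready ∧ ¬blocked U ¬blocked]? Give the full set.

{Running, Terminated, Blocked}

States satisfying ¬ready ∧ ¬blocked: {Terminated}.
States satisfying ¬blocked: {Running, Terminated, Blocked}.
States satisfying A[¬ready ∧ ¬blocked U ¬blocked]: {Running, Terminated, Blocked}.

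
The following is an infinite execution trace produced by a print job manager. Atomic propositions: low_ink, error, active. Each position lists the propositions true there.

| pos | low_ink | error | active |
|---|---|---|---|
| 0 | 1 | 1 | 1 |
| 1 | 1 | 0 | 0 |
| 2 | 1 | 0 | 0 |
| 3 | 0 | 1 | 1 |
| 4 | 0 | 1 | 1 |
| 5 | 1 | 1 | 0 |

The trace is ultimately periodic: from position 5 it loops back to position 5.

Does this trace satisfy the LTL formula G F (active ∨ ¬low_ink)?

F (active ∨ ¬low_ink) must hold at every position from 0 onward. It fails at position 5, so G F (active ∨ ¬low_ink) is false.

No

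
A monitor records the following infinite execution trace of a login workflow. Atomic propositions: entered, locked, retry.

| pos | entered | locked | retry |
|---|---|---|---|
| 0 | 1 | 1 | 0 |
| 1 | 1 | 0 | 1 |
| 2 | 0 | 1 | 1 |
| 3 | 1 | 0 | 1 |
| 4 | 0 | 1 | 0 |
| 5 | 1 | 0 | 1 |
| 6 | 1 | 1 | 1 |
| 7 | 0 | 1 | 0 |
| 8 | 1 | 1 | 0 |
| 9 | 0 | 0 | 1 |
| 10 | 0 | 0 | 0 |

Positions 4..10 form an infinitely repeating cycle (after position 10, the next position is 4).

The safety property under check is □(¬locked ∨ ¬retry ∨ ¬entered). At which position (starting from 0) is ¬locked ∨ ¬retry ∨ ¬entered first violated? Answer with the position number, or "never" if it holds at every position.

6

Check ¬locked ∨ ¬retry ∨ ¬entered at each position in order: 0 ✓, 1 ✓, 2 ✓, 3 ✓, 4 ✓, 5 ✓.
At position 6 the labels are {entered, locked, retry}, so ¬locked ∨ ¬retry ∨ ¬entered is false there. This is the first violation.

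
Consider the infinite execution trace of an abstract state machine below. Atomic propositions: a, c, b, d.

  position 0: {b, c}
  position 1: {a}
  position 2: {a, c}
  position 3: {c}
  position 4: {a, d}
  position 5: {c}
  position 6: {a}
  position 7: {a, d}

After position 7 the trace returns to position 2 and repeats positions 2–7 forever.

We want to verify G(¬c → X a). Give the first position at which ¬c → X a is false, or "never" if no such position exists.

Check ¬c → X a at each position in order: 0 ✓, 1 ✓, 2 ✓, 3 ✓.
At position 4 the labels are {a, d} and the next position 5 has {c}, so ¬c → X a is false there. This is the first violation.

4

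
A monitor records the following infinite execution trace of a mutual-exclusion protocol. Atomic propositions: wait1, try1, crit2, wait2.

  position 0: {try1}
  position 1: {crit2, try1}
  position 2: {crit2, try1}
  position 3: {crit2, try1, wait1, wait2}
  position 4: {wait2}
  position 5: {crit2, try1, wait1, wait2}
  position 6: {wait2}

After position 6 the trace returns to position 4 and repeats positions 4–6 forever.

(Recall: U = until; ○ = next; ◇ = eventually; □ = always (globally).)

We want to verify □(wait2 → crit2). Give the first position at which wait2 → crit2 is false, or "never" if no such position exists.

4

Check wait2 → crit2 at each position in order: 0 ✓, 1 ✓, 2 ✓, 3 ✓.
At position 4 the labels are {wait2}, so wait2 → crit2 is false there. This is the first violation.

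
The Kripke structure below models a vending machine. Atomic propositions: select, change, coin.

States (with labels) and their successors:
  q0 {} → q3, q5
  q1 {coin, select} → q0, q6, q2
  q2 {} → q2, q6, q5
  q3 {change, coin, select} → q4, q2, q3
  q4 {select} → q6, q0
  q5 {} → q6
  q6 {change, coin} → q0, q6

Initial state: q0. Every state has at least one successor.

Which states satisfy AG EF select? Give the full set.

States satisfying EF select: {q0, q1, q2, q3, q4, q5, q6}.
States satisfying AG EF select: {q0, q1, q2, q3, q4, q5, q6}.

{q0, q1, q2, q3, q4, q5, q6}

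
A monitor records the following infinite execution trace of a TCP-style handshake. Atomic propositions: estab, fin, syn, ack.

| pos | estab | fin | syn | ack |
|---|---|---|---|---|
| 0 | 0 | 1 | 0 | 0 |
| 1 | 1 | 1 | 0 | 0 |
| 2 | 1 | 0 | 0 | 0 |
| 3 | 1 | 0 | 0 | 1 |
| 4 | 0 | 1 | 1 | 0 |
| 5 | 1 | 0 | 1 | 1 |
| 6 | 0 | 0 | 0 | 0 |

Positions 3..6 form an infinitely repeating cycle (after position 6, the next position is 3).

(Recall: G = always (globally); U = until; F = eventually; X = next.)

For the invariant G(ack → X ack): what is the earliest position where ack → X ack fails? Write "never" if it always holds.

Check ack → X ack at each position in order: 0 ✓, 1 ✓, 2 ✓.
At position 3 the labels are {ack, estab} and the next position 4 has {fin, syn}, so ack → X ack is false there. This is the first violation.

3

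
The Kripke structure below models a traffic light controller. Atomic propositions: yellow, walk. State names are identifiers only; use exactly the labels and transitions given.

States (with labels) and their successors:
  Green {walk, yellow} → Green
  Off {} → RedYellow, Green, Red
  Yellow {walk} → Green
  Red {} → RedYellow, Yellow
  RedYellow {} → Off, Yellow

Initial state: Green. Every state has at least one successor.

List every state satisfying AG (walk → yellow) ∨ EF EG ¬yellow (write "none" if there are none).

{Green, Off, Red, RedYellow}

States satisfying walk → yellow: {Green, Off, Red, RedYellow}.
States satisfying AG (walk → yellow): {Green}.
States satisfying EG ¬yellow: {Off, Red, RedYellow}.
States satisfying EF EG ¬yellow: {Off, Red, RedYellow}.
States satisfying AG (walk → yellow) ∨ EF EG ¬yellow: {Green, Off, Red, RedYellow}.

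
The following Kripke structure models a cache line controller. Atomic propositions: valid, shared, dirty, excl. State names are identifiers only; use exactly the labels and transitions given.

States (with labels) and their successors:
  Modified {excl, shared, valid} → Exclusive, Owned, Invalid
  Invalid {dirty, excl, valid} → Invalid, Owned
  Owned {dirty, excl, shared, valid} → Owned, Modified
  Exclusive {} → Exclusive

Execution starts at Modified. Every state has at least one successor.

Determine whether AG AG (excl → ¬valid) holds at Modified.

States satisfying AG (excl → ¬valid): {Exclusive}.
States satisfying AG AG (excl → ¬valid): {Exclusive}.
Invalid is reachable from Modified and violates AG (excl → ¬valid), so AG fails at Modified.
Modified ∉ Sat(AG AG (excl → ¬valid)).

Does not hold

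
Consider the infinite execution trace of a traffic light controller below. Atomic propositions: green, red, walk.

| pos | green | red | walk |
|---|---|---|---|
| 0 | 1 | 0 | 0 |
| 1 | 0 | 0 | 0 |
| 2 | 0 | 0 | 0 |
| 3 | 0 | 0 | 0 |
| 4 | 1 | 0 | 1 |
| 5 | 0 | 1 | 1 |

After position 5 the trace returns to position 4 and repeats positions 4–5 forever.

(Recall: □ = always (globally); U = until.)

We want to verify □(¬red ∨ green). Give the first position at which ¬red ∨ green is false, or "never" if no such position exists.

Check ¬red ∨ green at each position in order: 0 ✓, 1 ✓, 2 ✓, 3 ✓, 4 ✓.
At position 5 the labels are {red, walk}, so ¬red ∨ green is false there. This is the first violation.

5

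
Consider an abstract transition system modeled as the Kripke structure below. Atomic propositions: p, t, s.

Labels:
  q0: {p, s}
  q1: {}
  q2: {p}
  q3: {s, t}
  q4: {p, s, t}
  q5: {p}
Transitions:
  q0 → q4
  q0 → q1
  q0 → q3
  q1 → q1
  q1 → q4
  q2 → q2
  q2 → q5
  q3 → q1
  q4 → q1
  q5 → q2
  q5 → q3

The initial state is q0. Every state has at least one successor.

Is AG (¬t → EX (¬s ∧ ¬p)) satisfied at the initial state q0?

Holds

States satisfying ¬t → EX (¬s ∧ ¬p): {q0, q1, q3, q4}.
States satisfying AG (¬t → EX (¬s ∧ ¬p)): {q0, q1, q3, q4}.
Every state reachable from q0 satisfies ¬t → EX (¬s ∧ ¬p).
q0 ∈ Sat(AG (¬t → EX (¬s ∧ ¬p))).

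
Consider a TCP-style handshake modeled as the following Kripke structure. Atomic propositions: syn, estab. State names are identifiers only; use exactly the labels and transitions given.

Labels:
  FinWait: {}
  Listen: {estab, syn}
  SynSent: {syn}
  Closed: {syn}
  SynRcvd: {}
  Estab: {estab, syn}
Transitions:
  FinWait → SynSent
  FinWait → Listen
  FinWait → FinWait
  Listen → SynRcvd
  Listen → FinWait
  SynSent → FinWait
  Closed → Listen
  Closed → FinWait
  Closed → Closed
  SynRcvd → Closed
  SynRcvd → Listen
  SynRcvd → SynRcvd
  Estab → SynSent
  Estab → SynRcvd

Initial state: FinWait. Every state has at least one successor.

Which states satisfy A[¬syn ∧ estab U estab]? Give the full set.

{Listen, Estab}

States satisfying ¬syn ∧ estab: ∅.
States satisfying estab: {Listen, Estab}.
States satisfying A[¬syn ∧ estab U estab]: {Listen, Estab}.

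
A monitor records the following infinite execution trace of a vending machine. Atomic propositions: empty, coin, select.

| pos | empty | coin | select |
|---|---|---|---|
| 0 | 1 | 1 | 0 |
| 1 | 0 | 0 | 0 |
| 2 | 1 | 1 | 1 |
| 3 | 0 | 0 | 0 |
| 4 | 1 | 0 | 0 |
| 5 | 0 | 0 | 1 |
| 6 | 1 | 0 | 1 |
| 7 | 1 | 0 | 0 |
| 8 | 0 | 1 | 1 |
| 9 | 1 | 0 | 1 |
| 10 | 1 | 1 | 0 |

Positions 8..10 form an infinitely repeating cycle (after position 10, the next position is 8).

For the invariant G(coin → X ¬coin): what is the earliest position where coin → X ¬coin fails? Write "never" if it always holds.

Check coin → X ¬coin at each position in order: 0 ✓, 1 ✓, 2 ✓, 3 ✓, 4 ✓, 5 ✓, 6 ✓, 7 ✓, 8 ✓, 9 ✓.
At position 10 the labels are {coin, empty} and the next position 8 has {coin, select}, so coin → X ¬coin is false there. This is the first violation.

10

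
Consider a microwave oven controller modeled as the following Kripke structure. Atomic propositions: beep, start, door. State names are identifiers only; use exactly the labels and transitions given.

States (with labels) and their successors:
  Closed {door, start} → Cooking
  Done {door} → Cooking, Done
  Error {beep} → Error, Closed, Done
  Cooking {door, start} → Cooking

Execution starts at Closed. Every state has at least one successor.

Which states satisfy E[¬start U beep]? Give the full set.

States satisfying ¬start: {Done, Error}.
States satisfying beep: {Error}.
States satisfying E[¬start U beep]: {Error}.

{Error}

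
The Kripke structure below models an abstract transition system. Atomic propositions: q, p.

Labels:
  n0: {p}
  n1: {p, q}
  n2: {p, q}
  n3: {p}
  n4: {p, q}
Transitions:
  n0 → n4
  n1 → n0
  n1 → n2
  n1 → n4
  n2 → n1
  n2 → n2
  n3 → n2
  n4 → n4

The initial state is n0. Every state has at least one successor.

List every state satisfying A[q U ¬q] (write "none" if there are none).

{n0, n3}

States satisfying q: {n1, n2, n4}.
States satisfying ¬q: {n0, n3}.
States satisfying A[q U ¬q]: {n0, n3}.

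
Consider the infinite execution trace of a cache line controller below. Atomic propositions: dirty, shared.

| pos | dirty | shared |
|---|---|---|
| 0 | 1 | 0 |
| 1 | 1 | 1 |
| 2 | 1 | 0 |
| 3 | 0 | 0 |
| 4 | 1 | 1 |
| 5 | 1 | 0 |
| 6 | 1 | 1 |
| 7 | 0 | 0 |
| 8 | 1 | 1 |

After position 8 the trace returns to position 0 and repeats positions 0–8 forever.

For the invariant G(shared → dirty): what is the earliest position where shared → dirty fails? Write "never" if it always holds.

never

shared → dirty holds at every position 0..8, and those are all the positions the trace ever visits, so the invariant G(shared → dirty) is never violated.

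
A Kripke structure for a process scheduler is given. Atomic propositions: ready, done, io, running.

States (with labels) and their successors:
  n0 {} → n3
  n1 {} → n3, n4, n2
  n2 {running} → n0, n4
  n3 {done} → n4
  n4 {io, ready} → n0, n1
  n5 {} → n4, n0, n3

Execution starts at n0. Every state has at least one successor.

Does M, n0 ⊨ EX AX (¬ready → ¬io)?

States satisfying AX (¬ready → ¬io): {n0, n1, n2, n3, n4, n5}.
States satisfying EX AX (¬ready → ¬io): {n0, n1, n2, n3, n4, n5}.
n0 ∈ Sat(EX AX (¬ready → ¬io)).

Yes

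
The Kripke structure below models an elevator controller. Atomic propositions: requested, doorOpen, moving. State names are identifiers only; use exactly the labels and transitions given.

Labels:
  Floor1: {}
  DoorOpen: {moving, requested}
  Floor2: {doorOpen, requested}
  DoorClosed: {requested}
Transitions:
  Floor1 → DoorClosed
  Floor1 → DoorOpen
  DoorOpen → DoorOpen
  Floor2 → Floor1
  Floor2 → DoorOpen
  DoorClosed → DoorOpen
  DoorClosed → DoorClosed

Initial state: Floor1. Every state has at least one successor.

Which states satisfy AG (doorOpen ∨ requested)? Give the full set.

States satisfying doorOpen ∨ requested: {DoorOpen, Floor2, DoorClosed}.
States satisfying AG (doorOpen ∨ requested): {DoorOpen, DoorClosed}.

{DoorOpen, DoorClosed}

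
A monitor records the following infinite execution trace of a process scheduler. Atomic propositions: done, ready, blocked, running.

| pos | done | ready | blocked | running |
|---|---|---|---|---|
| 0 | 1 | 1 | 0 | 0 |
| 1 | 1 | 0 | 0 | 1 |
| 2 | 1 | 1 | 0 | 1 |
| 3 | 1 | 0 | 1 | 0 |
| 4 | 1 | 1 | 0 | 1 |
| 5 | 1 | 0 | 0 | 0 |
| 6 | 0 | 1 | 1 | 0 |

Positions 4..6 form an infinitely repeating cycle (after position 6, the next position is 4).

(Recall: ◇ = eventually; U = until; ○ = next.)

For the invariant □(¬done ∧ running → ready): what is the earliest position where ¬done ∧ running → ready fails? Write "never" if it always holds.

never

¬done ∧ running → ready holds at every position 0..6, and those are all the positions the trace ever visits, so the invariant □(¬done ∧ running → ready) is never violated.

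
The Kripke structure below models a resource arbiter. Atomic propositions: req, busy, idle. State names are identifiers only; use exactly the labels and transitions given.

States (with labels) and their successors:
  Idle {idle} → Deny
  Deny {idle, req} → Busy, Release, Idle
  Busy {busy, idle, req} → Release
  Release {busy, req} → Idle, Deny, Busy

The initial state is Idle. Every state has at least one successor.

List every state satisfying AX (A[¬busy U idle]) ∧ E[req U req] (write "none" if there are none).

{Release}

States satisfying A[¬busy U idle]: {Idle, Deny, Busy}.
States satisfying AX (A[¬busy U idle]): {Idle, Release}.
States satisfying req: {Deny, Busy, Release}.
States satisfying E[req U req]: {Deny, Busy, Release}.
States satisfying AX (A[¬busy U idle]) ∧ E[req U req]: {Release}.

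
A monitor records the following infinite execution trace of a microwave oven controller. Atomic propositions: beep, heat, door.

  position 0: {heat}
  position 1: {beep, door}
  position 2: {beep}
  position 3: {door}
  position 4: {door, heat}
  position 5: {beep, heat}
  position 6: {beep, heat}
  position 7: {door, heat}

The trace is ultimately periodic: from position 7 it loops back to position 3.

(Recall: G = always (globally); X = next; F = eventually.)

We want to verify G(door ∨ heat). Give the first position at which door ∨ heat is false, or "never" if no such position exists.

2

Check door ∨ heat at each position in order: 0 ✓, 1 ✓.
At position 2 the labels are {beep}, so door ∨ heat is false there. This is the first violation.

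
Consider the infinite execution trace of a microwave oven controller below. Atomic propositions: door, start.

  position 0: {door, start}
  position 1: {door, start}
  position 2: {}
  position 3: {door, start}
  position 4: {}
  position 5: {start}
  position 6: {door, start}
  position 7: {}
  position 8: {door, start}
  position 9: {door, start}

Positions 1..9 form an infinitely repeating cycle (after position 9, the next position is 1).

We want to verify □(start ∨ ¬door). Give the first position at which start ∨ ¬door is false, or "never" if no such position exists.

never

start ∨ ¬door holds at every position 0..9, and those are all the positions the trace ever visits, so the invariant □(start ∨ ¬door) is never violated.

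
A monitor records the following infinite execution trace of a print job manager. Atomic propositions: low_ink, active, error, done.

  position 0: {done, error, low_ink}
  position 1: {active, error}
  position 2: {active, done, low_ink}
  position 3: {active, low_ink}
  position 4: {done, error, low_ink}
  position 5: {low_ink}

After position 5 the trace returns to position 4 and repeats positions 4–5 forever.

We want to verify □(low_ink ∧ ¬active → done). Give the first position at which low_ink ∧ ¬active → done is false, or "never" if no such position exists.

Check low_ink ∧ ¬active → done at each position in order: 0 ✓, 1 ✓, 2 ✓, 3 ✓, 4 ✓.
At position 5 the labels are {low_ink}, so low_ink ∧ ¬active → done is false there. This is the first violation.

5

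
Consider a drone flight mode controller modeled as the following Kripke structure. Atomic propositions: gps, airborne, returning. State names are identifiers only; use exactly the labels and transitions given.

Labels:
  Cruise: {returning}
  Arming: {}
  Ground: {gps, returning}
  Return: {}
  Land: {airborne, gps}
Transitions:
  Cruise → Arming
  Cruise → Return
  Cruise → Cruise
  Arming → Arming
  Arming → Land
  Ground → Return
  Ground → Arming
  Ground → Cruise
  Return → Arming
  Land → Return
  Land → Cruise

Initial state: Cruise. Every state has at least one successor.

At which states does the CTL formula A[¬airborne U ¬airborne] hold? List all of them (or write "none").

{Cruise, Arming, Ground, Return}

States satisfying ¬airborne: {Cruise, Arming, Ground, Return}.
States satisfying A[¬airborne U ¬airborne]: {Cruise, Arming, Ground, Return}.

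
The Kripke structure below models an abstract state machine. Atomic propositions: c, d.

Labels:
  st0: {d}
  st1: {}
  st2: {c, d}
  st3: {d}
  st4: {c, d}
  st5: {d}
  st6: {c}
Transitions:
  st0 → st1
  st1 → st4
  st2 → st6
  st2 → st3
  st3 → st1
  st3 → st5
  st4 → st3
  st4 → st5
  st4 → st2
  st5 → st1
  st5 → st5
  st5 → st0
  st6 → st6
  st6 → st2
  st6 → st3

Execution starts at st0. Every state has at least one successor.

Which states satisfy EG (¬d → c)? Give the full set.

{st2, st3, st4, st5, st6}

States satisfying ¬d → c: {st0, st2, st3, st4, st5, st6}.
States satisfying EG (¬d → c): {st2, st3, st4, st5, st6}.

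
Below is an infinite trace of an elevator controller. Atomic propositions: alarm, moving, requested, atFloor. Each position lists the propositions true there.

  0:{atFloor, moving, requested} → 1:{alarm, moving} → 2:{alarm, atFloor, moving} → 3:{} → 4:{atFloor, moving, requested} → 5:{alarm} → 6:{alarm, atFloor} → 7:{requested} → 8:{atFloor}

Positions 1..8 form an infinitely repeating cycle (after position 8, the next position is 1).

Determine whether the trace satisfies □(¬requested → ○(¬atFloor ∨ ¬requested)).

¬requested → ○(¬atFloor ∨ ¬requested) must hold at every position from 0 onward. It fails at position 3, so □(¬requested → ○(¬atFloor ∨ ¬requested)) is false.
Positions where ¬requested holds: 1, 2, 3, 5, 6, 8.
Check ○(¬atFloor ∨ ¬requested) at each: 1→ok, 2→ok, 3→fails, 5→ok, 6→ok, 8→ok.

Does not hold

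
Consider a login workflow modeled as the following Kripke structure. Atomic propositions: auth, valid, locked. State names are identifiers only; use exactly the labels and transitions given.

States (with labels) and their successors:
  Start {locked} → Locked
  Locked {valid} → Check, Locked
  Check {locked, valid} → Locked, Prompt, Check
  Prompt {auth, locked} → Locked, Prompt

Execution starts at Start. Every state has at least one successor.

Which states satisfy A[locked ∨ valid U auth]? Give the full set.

{Prompt}

States satisfying locked ∨ valid: {Start, Locked, Check, Prompt}.
States satisfying auth: {Prompt}.
States satisfying A[locked ∨ valid U auth]: {Prompt}.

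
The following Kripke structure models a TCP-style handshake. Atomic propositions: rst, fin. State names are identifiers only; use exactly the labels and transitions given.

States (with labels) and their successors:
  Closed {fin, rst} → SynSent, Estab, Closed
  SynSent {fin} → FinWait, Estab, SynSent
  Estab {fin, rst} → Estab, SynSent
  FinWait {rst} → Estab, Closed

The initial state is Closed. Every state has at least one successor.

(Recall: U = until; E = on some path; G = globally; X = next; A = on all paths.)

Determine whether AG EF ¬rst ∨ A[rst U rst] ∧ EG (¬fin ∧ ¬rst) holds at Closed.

States satisfying EF ¬rst: {Closed, SynSent, Estab, FinWait}.
States satisfying AG EF ¬rst: {Closed, SynSent, Estab, FinWait}.
States satisfying rst: {Closed, Estab, FinWait}.
States satisfying A[rst U rst]: {Closed, Estab, FinWait}.
States satisfying ¬fin ∧ ¬rst: ∅.
States satisfying EG (¬fin ∧ ¬rst): ∅.
States satisfying A[rst U rst] ∧ EG (¬fin ∧ ¬rst): ∅.
States satisfying AG EF ¬rst ∨ A[rst U rst] ∧ EG (¬fin ∧ ¬rst): {Closed, SynSent, Estab, FinWait}.
Closed ∈ Sat(AG EF ¬rst ∨ A[rst U rst] ∧ EG (¬fin ∧ ¬rst)).

Holds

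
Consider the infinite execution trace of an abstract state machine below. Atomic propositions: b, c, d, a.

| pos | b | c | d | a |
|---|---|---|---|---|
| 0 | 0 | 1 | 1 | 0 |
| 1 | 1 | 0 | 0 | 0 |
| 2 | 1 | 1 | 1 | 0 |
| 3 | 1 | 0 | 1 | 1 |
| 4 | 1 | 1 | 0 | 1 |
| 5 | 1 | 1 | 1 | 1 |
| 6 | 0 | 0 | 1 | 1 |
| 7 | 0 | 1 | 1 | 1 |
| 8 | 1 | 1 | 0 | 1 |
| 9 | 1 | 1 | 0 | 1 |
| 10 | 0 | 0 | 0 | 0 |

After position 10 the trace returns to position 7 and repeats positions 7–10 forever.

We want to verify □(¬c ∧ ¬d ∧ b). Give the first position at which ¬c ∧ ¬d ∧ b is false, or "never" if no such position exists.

0

At position 0 the labels are {c, d}, so ¬c ∧ ¬d ∧ b is false there. This is the first violation.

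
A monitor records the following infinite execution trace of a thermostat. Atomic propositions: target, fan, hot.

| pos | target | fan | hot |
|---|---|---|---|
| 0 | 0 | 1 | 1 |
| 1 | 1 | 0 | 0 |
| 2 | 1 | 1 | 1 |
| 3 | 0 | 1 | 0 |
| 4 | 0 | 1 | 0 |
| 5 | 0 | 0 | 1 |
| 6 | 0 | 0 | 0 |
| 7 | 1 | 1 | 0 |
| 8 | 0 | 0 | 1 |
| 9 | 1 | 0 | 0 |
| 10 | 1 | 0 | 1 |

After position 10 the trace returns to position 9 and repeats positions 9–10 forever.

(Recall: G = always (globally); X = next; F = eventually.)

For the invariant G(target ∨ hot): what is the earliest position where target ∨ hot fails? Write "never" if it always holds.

3

Check target ∨ hot at each position in order: 0 ✓, 1 ✓, 2 ✓.
At position 3 the labels are {fan}, so target ∨ hot is false there. This is the first violation.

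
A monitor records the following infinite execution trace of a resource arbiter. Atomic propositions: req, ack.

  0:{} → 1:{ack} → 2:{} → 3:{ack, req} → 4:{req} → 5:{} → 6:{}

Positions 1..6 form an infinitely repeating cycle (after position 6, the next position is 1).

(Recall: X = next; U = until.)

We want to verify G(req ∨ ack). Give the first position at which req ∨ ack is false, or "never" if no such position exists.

0

At position 0 the labels are {}, so req ∨ ack is false there. This is the first violation.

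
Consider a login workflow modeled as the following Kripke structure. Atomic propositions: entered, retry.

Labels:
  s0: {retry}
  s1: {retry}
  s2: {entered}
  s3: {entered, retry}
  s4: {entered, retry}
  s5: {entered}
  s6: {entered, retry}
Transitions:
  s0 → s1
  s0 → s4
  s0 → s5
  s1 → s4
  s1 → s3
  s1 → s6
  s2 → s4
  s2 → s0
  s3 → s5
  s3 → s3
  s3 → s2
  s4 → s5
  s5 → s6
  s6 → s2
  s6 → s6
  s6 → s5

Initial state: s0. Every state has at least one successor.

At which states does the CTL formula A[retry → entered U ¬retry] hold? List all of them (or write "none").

States satisfying retry → entered: {s2, s3, s4, s5, s6}.
States satisfying ¬retry: {s2, s5}.
States satisfying A[retry → entered U ¬retry]: {s2, s4, s5}.

{s2, s4, s5}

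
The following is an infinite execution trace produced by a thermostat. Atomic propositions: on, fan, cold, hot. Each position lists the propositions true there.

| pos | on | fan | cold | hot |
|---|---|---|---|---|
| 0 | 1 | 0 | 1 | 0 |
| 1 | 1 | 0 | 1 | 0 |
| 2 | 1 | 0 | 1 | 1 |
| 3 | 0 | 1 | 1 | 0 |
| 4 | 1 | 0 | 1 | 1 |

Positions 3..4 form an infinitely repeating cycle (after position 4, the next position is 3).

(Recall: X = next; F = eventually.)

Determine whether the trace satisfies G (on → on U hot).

on → on U hot holds at every position 0..4, and those are all positions ever visited, so G (on → on U hot) holds.
Positions where on holds: 0, 1, 2, 4.
Check on U hot at each: 0→ok, 1→ok, 2→ok, 4→ok.

Satisfied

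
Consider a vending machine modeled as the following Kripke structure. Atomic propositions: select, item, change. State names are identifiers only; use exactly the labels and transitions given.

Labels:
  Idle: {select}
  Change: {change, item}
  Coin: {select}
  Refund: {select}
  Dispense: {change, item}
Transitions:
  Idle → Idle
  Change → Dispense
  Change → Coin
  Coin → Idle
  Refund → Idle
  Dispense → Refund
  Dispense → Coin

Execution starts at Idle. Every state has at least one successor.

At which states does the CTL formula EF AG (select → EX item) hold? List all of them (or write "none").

none

States satisfying AG (select → EX item): ∅.
States satisfying EF AG (select → EX item): ∅.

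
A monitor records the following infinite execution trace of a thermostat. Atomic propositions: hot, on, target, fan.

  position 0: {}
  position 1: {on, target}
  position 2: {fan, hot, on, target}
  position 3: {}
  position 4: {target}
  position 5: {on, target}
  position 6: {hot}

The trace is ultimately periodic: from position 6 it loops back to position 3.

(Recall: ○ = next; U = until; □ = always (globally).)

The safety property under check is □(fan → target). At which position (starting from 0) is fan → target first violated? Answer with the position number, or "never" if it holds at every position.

fan → target holds at every position 0..6, and those are all the positions the trace ever visits, so the invariant □(fan → target) is never violated.

never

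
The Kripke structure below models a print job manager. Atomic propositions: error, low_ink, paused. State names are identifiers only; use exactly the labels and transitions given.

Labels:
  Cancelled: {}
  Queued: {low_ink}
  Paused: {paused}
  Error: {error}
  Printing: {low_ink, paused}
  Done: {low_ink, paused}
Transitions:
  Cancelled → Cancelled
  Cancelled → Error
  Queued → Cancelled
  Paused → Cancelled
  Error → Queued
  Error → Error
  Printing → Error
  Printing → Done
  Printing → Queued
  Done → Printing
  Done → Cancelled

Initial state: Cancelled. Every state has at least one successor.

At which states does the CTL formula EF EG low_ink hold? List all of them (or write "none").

{Printing, Done}

States satisfying EG low_ink: {Printing, Done}.
States satisfying EF EG low_ink: {Printing, Done}.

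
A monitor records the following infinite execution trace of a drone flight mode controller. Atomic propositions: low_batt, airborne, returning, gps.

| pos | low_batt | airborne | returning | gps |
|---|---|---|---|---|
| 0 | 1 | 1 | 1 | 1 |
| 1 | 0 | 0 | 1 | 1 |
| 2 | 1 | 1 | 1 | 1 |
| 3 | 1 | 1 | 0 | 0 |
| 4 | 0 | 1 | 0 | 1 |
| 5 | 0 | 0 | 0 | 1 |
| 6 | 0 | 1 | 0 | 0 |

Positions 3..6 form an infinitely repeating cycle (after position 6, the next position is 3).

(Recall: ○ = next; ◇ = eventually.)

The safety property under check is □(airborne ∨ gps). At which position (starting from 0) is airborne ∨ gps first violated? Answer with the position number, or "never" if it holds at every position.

never

airborne ∨ gps holds at every position 0..6, and those are all the positions the trace ever visits, so the invariant □(airborne ∨ gps) is never violated.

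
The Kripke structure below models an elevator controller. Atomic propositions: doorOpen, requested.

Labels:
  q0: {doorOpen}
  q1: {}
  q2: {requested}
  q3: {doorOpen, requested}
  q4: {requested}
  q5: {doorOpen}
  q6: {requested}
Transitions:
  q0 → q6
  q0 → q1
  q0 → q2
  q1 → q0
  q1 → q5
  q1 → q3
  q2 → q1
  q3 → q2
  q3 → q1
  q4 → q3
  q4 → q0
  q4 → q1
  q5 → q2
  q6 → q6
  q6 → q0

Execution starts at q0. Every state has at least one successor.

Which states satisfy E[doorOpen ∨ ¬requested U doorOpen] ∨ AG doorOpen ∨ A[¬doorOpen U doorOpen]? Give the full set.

{q0, q1, q2, q3, q4, q5}

States satisfying doorOpen ∨ ¬requested: {q0, q1, q3, q5}.
States satisfying doorOpen: {q0, q3, q5}.
States satisfying E[doorOpen ∨ ¬requested U doorOpen]: {q0, q1, q3, q5}.
States satisfying AG doorOpen: ∅.
States satisfying E[doorOpen ∨ ¬requested U doorOpen] ∨ AG doorOpen: {q0, q1, q3, q5}.
States satisfying ¬doorOpen: {q1, q2, q4, q6}.
States satisfying A[¬doorOpen U doorOpen]: {q0, q1, q2, q3, q4, q5}.
States satisfying E[doorOpen ∨ ¬requested U doorOpen] ∨ AG doorOpen ∨ A[¬doorOpen U doorOpen]: {q0, q1, q2, q3, q4, q5}.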